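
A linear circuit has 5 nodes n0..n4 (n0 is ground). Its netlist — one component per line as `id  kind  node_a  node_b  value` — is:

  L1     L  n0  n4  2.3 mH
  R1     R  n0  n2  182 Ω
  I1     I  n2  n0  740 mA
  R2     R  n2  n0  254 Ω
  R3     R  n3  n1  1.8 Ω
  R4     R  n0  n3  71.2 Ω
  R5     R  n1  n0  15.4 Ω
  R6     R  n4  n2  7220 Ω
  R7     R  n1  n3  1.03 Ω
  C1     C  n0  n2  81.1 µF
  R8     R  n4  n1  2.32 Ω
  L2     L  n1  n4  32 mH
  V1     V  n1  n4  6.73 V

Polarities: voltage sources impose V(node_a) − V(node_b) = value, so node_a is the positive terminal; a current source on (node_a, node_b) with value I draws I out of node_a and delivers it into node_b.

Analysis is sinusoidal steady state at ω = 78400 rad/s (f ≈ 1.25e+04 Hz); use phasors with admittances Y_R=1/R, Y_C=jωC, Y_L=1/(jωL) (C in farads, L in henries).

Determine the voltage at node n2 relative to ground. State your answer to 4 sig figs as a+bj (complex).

-0.0001856+0.1165j V

Element admittances at ω=78400 rad/s:
  Y(L1) = 0.000-0.005546j S between n0,n4
  Y(R1) = 0.005495+0.000j S between n0,n2
  I1: injects 0.74 A into n0 (from n2)
  Y(R2) = 0.003937+0.000j S between n2,n0
  Y(R3) = 0.5556+0.000j S between n3,n1
  Y(R4) = 0.01404+0.000j S between n0,n3
  Y(R5) = 0.06494+0.000j S between n1,n0
  Y(R6) = 0.0001385+0.000j S between n4,n2
  Y(R7) = 0.9709+0.000j S between n1,n3
  Y(C1) = 0.000+6.358j S between n0,n2
  Y(R8) = 0.4310+0.000j S between n4,n1
  Y(L2) = 0.000-0.0003986j S between n1,n4
  V1: constraint V(n1)−V(n4) = 6.73
Assemble and solve the 5×5 MNA system:
  V(n1)=0.04474-0.4691j  V(n2)=-0.0001856+0.1165j  V(n3)=0.04433-0.4649j  V(n4)=-6.685-0.4691j
  i(V1)=-2.904+0.03968j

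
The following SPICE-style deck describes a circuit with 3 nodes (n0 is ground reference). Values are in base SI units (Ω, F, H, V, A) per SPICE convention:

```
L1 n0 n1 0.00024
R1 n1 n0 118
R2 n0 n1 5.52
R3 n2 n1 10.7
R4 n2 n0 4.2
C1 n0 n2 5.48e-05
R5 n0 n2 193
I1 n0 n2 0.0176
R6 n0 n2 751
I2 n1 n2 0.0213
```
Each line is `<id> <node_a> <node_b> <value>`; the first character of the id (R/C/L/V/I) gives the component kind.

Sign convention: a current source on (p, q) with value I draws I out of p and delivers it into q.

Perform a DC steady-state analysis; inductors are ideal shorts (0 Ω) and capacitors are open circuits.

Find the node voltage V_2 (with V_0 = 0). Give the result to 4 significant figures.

0.1151 V

MNA unknowns: 2 node voltages V₁..V_2 plus 1 source current (L1)
L1: row V0−V1=0, i_L1 at 0,1
R1: Y=0.008475 on G[1,0]
R2: Y=0.1812 on G[0,1]
R3: Y=0.09346 on G[2,1]
R4: Y=0.2381 on G[2,0]
C1: Y=0.000 on G[0,2]
R5: Y=0.005181 on G[0,2]
I1: z[0]−=0.0176, z[2]+=0.0176
R6: Y=0.001332 on G[0,2]
I2: z[1]−=0.0213, z[2]+=0.0213
solve → V1=0.000, V2=0.1151
aux → i_L1=0.01055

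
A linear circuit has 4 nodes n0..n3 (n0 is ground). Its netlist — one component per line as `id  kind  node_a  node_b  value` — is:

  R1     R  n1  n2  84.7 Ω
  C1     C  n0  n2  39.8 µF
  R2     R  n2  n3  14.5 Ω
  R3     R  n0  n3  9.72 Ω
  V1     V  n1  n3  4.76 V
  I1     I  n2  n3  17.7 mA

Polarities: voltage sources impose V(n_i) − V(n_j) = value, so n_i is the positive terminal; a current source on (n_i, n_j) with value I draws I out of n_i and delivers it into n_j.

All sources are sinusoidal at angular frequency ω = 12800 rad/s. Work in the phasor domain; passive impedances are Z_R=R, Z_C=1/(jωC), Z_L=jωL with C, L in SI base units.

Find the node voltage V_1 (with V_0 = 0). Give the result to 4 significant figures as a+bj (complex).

4.552-0.01847j V

MNA unknowns: 3 node voltages V₁..V_3 plus 1 source current (V1)
R1: Y=0.01181+0.000j on G[1,2]
C1: Y=0.000+0.5094j on G[0,2]
R2: Y=0.06897+0.000j on G[2,3]
R3: Y=0.1029+0.000j on G[0,3]
V1: row V1−V3=4.76, i_V1 at 1,3
I1: z[2]−=0.0177, z[3]+=0.0177
solve → V1=4.552-0.01847j, V2=0.003731-0.04200j, V3=-0.2080-0.01847j
aux → i_V1=-0.05370-0.0002778j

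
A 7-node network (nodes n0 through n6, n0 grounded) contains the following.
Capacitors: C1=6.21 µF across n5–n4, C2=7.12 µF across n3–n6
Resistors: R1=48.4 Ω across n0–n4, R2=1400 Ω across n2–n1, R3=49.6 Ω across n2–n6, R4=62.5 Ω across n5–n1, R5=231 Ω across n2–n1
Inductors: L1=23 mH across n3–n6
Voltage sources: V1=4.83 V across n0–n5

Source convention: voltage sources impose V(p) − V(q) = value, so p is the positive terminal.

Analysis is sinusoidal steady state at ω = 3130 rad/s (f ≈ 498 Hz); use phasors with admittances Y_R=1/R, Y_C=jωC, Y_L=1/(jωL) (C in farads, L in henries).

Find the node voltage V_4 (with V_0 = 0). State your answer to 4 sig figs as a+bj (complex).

-2.268-2.411j V

Element admittances at ω=3130 rad/s:
  Y(C1) = 0.000+0.01944j S between n5,n4
  Y(R1) = 0.02066+0.000j S between n0,n4
  Y(L1) = 0.000-0.01389j S between n3,n6
  Y(R2) = 0.0007143+0.000j S between n2,n1
  Y(C2) = 0.000+0.02229j S between n3,n6
  Y(R3) = 0.02016+0.000j S between n2,n6
  Y(R4) = 0.01600+0.000j S between n5,n1
  Y(R5) = 0.004329+0.000j S between n2,n1
  V1: constraint V(n0)−V(n5) = 4.83
Assemble and solve the 7×7 MNA system:
  V(n1)=-4.830+0.000j  V(n2)=-4.830+0.000j  V(n3)=-4.830+0.000j  V(n4)=-2.268-2.411j  V(n5)=-4.830+0.000j  V(n6)=-4.830+0.000j
  i(V1)=-0.04685-0.04980j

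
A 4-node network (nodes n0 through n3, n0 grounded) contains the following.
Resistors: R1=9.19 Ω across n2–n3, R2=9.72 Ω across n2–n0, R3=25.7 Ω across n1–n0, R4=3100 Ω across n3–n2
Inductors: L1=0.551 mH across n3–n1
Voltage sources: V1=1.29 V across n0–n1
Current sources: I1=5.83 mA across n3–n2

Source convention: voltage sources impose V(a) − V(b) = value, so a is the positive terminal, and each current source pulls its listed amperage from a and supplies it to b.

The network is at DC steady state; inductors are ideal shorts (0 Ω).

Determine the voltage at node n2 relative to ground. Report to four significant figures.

Element admittances at DC:
  Y(R1) = 0.1088 S between n2,n3
  Y(R2) = 0.1029 S between n2,n0
  Y(R3) = 0.03891 S between n1,n0
  L1: short n3↔n1 (DC inductor)
  Y(R4) = 0.0003226 S between n3,n2
  V1: constraint V(n0)−V(n1) = 1.29
  I1: injects 0.00583 A into n2 (from n3)
Assemble and solve the 5×5 MNA system:
  V(n1)=-1.290  V(n2)=-0.6365  V(n3)=-1.290
  i(L1)=0.06549  i(V1)=-0.1157

-0.6365 V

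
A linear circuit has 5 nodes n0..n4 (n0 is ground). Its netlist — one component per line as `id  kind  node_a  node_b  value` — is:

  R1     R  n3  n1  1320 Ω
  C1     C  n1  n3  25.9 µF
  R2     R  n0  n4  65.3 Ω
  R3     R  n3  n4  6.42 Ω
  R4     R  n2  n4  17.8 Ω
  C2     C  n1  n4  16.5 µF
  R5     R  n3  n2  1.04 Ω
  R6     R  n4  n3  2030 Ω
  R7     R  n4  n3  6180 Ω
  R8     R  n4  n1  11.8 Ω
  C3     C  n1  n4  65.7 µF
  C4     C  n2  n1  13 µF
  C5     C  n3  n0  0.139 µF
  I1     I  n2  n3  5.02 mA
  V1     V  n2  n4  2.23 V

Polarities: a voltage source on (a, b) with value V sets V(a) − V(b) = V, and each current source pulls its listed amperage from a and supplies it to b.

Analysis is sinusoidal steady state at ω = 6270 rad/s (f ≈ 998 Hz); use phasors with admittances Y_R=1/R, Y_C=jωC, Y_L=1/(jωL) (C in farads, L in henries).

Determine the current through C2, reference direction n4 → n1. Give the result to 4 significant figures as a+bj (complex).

MNA unknowns: 4 node voltages V₁..V_4 plus 1 source current (V1)
R1: Y=0.0007576+0.000j on G[3,1]
C1: Y=0.000+0.1624j on G[1,3]
R2: Y=0.01531+0.000j on G[0,4]
R3: Y=0.1558+0.000j on G[3,4]
R4: Y=0.05618+0.000j on G[2,4]
C2: Y=0.000+0.1035j on G[1,4]
R5: Y=0.9615+0.000j on G[3,2]
R6: Y=0.0004926+0.000j on G[4,3]
R7: Y=0.0001618+0.000j on G[4,3]
R8: Y=0.08475+0.000j on G[4,1]
C3: Y=0.000+0.4119j on G[1,4]
C4: Y=0.000+0.08151j on G[2,1]
C5: Y=0.000+0.0008715j on G[3,0]
I1: z[2]−=0.00502, z[3]+=0.00502
V1: row V2−V4=2.23, i_V1 at 2,4
solve → V1=0.6235-0.07558j, V2=2.214-0.1066j, V3=1.874-0.2896j, V4=-0.01648-0.1066j
aux → i_V1=-0.4594-0.3055j

0.003213-0.06621j A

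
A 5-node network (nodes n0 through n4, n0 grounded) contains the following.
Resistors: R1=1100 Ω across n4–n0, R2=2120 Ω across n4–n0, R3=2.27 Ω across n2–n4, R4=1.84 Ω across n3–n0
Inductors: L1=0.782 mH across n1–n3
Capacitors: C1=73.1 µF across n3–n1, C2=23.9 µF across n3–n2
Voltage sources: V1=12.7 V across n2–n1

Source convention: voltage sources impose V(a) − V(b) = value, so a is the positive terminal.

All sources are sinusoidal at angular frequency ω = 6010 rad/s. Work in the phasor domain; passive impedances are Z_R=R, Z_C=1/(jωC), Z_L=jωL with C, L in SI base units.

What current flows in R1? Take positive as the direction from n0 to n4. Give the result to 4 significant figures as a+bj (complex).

Element admittances at ω=6010 rad/s:
  Y(R1) = 0.0009091+0.000j S between n4,n0
  Y(L1) = 0.000-0.2128j S between n1,n3
  Y(C1) = 0.000+0.4393j S between n3,n1
  Y(C2) = 0.000+0.1436j S between n3,n2
  Y(R2) = 0.0004717+0.000j S between n4,n0
  Y(R3) = 0.4405+0.000j S between n2,n4
  Y(R4) = 0.5435+0.000j S between n3,n0
  V1: constraint V(n2)−V(n1) = 12.7
Assemble and solve the 5×5 MNA system:
  V(n1)=-4.947+0.02875j  V(n2)=7.753+0.02875j  V(n3)=-0.01964-7.282e-05j  V(n4)=7.728+0.02866j
  i(V1)=-0.006531-1.116j

-0.007026-2.606e-05j A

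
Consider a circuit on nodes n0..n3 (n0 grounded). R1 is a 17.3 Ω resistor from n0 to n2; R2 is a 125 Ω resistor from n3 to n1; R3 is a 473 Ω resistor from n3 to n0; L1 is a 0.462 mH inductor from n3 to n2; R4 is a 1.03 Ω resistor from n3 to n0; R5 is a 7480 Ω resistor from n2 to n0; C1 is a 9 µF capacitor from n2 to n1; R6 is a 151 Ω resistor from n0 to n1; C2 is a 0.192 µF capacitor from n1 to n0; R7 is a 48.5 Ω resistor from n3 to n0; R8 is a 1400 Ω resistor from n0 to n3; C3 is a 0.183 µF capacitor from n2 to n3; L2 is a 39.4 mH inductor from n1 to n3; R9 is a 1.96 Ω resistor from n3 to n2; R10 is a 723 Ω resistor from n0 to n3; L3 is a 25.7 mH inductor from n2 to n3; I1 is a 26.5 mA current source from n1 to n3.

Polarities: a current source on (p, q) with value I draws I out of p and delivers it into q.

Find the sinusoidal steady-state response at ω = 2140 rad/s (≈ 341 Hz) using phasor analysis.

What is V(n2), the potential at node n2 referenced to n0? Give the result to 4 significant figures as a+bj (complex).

0.02171-0.02548j V

Element admittances at ω=2140 rad/s:
  Y(R1) = 0.05780+0.000j S between n0,n2
  Y(R2) = 0.008000+0.000j S between n3,n1
  Y(R3) = 0.002114+0.000j S between n3,n0
  Y(L1) = 0.000-1.011j S between n3,n2
  Y(R4) = 0.9709+0.000j S between n3,n0
  Y(R5) = 0.0001337+0.000j S between n2,n0
  Y(C1) = 0.000+0.01926j S between n2,n1
  Y(R6) = 0.006623+0.000j S between n0,n1
  Y(C2) = 0.000+0.0004109j S between n1,n0
  Y(R7) = 0.02062+0.000j S between n3,n0
  Y(R8) = 0.0007143+0.000j S between n0,n3
  Y(C3) = 0.000+0.0003916j S between n2,n3
  Y(L2) = 0.000-0.01186j S between n1,n3
  Y(R9) = 0.5102+0.000j S between n3,n2
  Y(R10) = 0.001383+0.000j S between n0,n3
  Y(L3) = 0.000-0.01818j S between n2,n3
  I1: injects 0.0265 A into n3 (from n1)
Assemble and solve the 3×3 MNA system:
  V(n1)=-1.374+0.7542j  V(n2)=0.02171-0.02548j  V(n3)=0.008186-0.002966j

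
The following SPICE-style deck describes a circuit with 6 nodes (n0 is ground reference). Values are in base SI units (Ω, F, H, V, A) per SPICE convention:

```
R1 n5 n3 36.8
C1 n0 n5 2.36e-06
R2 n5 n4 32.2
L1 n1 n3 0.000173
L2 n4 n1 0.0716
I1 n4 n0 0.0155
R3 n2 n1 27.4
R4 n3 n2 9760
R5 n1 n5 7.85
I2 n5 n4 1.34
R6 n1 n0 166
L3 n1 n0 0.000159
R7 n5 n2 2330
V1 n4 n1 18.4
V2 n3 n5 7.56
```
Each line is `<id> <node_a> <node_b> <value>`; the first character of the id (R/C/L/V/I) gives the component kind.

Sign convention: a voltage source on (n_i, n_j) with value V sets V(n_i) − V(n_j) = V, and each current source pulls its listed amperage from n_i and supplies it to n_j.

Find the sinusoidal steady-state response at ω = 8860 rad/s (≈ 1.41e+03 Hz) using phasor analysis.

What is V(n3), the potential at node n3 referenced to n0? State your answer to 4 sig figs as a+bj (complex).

-0.3124+0.7060j V

Element admittances at ω=8860 rad/s:
  Y(R1) = 0.02717+0.000j S between n5,n3
  Y(C1) = 0.000+0.02091j S between n0,n5
  Y(R2) = 0.03106+0.000j S between n5,n4
  Y(L1) = 0.000-0.6524j S between n1,n3
  Y(L2) = 0.000-0.001576j S between n4,n1
  I1: injects 0.0155 A into n0 (from n4)
  Y(R3) = 0.03650+0.000j S between n2,n1
  Y(R4) = 0.0001025+0.000j S between n3,n2
  Y(R5) = 0.1274+0.000j S between n1,n5
  I2: injects 1.34 A into n4 (from n5)
  Y(R6) = 0.006024+0.000j S between n1,n0
  Y(L3) = 0.000-0.7099j S between n1,n0
  Y(R7) = 0.0004292+0.000j S between n5,n2
  V1: constraint V(n4)−V(n1) = 18.4
  V2: constraint V(n3)−V(n5) = 7.56
Assemble and solve the 7×7 MNA system:
  V(n1)=-0.2319+0.0009299j  V(n2)=-0.3207+0.01105j  V(n3)=-0.3124+0.7060j  V(n4)=18.17+0.0009299j  V(n5)=-7.872+0.7060j
  i(V1)=0.5158+0.05090j  i(V2)=-0.6655-0.05259j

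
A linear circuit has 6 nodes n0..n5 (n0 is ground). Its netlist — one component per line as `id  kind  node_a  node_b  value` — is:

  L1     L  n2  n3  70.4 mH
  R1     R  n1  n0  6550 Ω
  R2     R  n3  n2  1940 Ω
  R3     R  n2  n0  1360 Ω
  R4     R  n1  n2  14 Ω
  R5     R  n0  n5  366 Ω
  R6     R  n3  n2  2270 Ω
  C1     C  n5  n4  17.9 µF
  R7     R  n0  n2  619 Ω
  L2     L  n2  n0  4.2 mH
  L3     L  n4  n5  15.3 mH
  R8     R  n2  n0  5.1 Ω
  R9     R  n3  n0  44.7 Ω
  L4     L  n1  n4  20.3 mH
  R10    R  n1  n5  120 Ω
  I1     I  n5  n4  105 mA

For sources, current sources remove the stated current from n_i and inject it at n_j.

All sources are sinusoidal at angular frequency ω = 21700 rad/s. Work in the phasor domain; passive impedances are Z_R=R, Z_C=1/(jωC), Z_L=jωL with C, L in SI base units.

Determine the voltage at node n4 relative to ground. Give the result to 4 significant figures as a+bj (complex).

0.05218-0.2632j V

Element admittances at ω=21700 rad/s:
  Y(L1) = 0.000-0.0006546j S between n2,n3
  Y(R1) = 0.0001527+0.000j S between n1,n0
  Y(R2) = 0.0005155+0.000j S between n3,n2
  Y(R3) = 0.0007353+0.000j S between n2,n0
  Y(R4) = 0.07143+0.000j S between n1,n2
  Y(R5) = 0.002732+0.000j S between n0,n5
  Y(R6) = 0.0004405+0.000j S between n3,n2
  Y(C1) = 0.000+0.3884j S between n5,n4
  Y(R7) = 0.001616+0.000j S between n0,n2
  Y(L2) = 0.000-0.01097j S between n2,n0
  Y(L3) = 0.000-0.003012j S between n4,n5
  Y(R8) = 0.1961+0.000j S between n2,n0
  Y(R9) = 0.02237+0.000j S between n3,n0
  Y(L4) = 0.000-0.002270j S between n1,n4
  Y(R10) = 0.008333+0.000j S between n1,n5
  I1: injects 0.105 A into n4 (from n5)
Assemble and solve the 5×5 MNA system:
  V(n1)=-0.002675-0.0005999j  V(n2)=-0.0006977-0.0001881j  V(n3)=-3.418e-05+1.091e-05j  V(n4)=0.05218-0.2632j  V(n5)=0.05185+0.01080j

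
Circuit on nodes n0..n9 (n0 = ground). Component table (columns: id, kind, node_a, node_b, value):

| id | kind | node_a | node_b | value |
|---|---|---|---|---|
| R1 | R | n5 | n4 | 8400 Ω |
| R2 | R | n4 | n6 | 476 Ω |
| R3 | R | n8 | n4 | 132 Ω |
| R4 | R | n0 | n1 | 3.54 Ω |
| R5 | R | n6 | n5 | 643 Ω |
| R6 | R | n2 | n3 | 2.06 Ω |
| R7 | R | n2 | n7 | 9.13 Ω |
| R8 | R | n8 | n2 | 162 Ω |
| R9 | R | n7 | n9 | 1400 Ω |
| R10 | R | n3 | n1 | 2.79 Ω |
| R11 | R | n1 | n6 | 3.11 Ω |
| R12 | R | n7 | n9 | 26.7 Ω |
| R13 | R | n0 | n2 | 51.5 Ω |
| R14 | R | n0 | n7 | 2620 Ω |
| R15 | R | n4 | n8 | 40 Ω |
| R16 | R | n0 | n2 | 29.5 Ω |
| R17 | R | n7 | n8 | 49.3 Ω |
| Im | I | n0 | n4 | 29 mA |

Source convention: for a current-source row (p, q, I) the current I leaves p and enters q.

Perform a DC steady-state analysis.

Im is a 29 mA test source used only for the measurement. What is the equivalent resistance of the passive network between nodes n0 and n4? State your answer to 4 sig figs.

MNA unknowns: 9 node voltages V₁..V_9
R1: Y=0.0001190 on G[5,4]
R2: Y=0.002101 on G[4,6]
R3: Y=0.007576 on G[8,4]
R4: Y=0.2825 on G[0,1]
R5: Y=0.001555 on G[6,5]
R6: Y=0.4854 on G[2,3]
R7: Y=0.1095 on G[2,7]
R8: Y=0.006173 on G[8,2]
R9: Y=0.0007143 on G[7,9]
R10: Y=0.3584 on G[3,1]
R11: Y=0.3215 on G[1,6]
R12: Y=0.03745 on G[7,9]
R13: Y=0.01942 on G[0,2]
R14: Y=0.0003817 on G[0,7]
R15: Y=0.02500 on G[4,8]
R16: Y=0.03390 on G[0,2]
R17: Y=0.02028 on G[7,8]
Im: z[0]−=0.029, z[4]+=0.029
solve → V1=0.07328, V2=0.1534, V3=0.1194, V4=1.980, V5=0.2209, V6=0.08630, V7=0.3188, V8=1.218, V9=0.3188

R_eq = 68.27 Ω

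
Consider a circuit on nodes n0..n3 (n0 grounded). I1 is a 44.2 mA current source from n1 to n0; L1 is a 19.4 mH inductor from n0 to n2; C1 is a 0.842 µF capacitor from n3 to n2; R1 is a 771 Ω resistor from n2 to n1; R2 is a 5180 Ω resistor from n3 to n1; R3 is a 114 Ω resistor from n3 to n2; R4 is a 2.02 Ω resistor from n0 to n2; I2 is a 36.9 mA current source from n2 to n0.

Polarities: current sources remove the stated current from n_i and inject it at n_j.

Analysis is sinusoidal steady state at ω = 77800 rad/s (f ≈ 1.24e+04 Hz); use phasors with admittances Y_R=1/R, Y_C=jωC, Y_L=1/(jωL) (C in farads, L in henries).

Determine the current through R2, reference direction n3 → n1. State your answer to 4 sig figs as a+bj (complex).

0.005724+1.442e-05j A

Element admittances at ω=77800 rad/s:
  I1: injects 0.0442 A into n0 (from n1)
  Y(L1) = 0.000-0.0006626j S between n0,n2
  Y(C1) = 0.000+0.06551j S between n3,n2
  Y(R1) = 0.001297+0.000j S between n2,n1
  Y(R2) = 0.0001931+0.000j S between n3,n1
  Y(R3) = 0.008772+0.000j S between n3,n2
  Y(R4) = 0.4950+0.000j S between n0,n2
  I2: injects 0.0369 A into n0 (from n2)
Assemble and solve the 3×3 MNA system:
  V(n1)=-29.83+0.01090j  V(n2)=-0.1638-0.0002193j  V(n3)=-0.1755+0.08560j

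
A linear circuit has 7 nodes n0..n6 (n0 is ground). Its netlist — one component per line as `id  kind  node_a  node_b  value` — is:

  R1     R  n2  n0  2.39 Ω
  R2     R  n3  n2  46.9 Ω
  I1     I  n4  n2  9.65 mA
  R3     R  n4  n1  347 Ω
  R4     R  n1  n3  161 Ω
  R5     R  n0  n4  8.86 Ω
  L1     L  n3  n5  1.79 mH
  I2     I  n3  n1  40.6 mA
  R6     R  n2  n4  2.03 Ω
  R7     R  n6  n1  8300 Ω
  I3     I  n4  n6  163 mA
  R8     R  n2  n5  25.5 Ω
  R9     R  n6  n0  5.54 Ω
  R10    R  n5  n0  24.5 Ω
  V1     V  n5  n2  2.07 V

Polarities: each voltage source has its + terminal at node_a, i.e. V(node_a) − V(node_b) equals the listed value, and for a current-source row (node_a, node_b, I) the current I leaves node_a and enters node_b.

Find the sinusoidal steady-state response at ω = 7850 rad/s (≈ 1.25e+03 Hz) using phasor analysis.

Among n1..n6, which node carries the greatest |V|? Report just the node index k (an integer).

Element admittances at ω=7850 rad/s:
  Y(R1) = 0.4184+0.000j S between n2,n0
  Y(R2) = 0.02132+0.000j S between n3,n2
  I1: injects 0.00965 A into n2 (from n4)
  Y(R3) = 0.002882+0.000j S between n4,n1
  Y(R4) = 0.006211+0.000j S between n1,n3
  Y(R5) = 0.1129+0.000j S between n0,n4
  Y(L1) = 0.000-0.07117j S between n3,n5
  I2: injects 0.0406 A into n1 (from n3)
  Y(R6) = 0.4926+0.000j S between n2,n4
  Y(R7) = 0.0001205+0.000j S between n6,n1
  I3: injects 0.163 A into n6 (from n4)
  Y(R8) = 0.03922+0.000j S between n2,n5
  Y(R9) = 0.1805+0.000j S between n6,n0
  Y(R10) = 0.04082+0.000j S between n5,n0
  V1: constraint V(n5)−V(n2) = 2.07
Assemble and solve the 7×7 MNA system:
  V(n1)=5.191-0.5288j  V(n2)=-0.3973+0.0006291j  V(n3)=1.416-0.7835j  V(n4)=-0.5809-0.001996j  V(n5)=1.673+0.0006291j  V(n6)=0.9059-0.0003527j
  i(V1)=-0.2053+0.01828j

1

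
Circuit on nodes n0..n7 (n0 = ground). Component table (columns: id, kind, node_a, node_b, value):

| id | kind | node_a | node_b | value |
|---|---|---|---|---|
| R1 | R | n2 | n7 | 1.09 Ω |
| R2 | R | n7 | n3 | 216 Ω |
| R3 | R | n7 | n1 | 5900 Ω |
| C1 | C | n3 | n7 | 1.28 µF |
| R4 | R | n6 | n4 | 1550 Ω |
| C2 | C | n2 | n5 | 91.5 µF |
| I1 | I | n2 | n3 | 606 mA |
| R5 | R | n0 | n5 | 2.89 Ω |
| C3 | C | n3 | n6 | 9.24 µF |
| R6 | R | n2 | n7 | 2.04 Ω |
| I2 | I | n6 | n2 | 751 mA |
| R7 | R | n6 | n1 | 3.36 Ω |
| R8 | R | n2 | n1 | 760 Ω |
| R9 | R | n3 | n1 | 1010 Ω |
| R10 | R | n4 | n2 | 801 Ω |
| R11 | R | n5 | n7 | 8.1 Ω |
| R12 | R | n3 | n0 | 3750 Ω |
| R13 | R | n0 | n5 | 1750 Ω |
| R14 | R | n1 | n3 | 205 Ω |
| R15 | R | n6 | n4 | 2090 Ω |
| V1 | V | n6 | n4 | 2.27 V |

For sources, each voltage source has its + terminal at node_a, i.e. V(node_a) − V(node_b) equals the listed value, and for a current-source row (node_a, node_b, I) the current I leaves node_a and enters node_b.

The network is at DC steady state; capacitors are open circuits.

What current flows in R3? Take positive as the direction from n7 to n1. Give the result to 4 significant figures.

0.01302 A

MNA unknowns: 7 node voltages V₁..V_7 plus 1 source current (V1)
R1: Y=0.9174 on G[2,7]
R2: Y=0.004630 on G[7,3]
R3: Y=0.0001695 on G[7,1]
C1: Y=0.000 on G[3,7]
R4: Y=0.0006452 on G[6,4]
C2: Y=0.000 on G[2,5]
I1: z[2]−=0.606, z[3]+=0.606
R5: Y=0.3460 on G[0,5]
C3: Y=0.000 on G[3,6]
R6: Y=0.4902 on G[2,7]
I2: z[6]−=0.751, z[2]+=0.751
R7: Y=0.2976 on G[6,1]
R8: Y=0.001316 on G[2,1]
R9: Y=0.0009901 on G[3,1]
R10: Y=0.001248 on G[4,2]
R11: Y=0.1235 on G[5,7]
R12: Y=0.0002667 on G[3,0]
R13: Y=0.0005714 on G[0,5]
R14: Y=0.004878 on G[1,3]
R15: Y=0.0004785 on G[6,4]
V1: row V6−V4=2.27, i_V1 at 6,4
solve → V1=-76.89, V2=-0.08293, V3=14.36, V4=-81.34, V5=-0.01105, V6=-79.07, V7=-0.04208
aux → i_V1=-0.1040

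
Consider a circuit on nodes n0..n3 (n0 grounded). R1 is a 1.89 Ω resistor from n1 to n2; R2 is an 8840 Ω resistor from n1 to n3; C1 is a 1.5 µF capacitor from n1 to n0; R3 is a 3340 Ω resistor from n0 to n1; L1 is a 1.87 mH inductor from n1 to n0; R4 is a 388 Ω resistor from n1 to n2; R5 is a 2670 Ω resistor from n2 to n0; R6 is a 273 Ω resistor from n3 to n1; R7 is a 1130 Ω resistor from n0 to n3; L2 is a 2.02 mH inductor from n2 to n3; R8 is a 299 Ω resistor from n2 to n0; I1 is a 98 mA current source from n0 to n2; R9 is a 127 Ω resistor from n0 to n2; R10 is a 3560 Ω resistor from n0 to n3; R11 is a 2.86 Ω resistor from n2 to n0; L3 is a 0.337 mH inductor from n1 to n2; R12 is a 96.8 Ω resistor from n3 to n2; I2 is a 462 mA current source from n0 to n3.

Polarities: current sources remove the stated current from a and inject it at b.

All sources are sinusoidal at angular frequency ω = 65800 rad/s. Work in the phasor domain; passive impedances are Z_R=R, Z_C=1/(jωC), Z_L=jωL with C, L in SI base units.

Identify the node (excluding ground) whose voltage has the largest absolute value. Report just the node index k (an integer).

MNA unknowns: 3 node voltages V₁..V_3
R1: Y=0.5291+0.000j on G[1,2]
R2: Y=0.0001131+0.000j on G[1,3]
C1: Y=0.000+0.09870j on G[1,0]
R3: Y=0.0002994+0.000j on G[0,1]
L1: Y=0.000-0.008127j on G[1,0]
R4: Y=0.002577+0.000j on G[1,2]
R5: Y=0.0003745+0.000j on G[2,0]
R6: Y=0.003663+0.000j on G[3,1]
R7: Y=0.0008850+0.000j on G[0,3]
L2: Y=0.000-0.007524j on G[2,3]
R8: Y=0.003344+0.000j on G[2,0]
I1: z[0]−=0.098, z[2]+=0.098
R9: Y=0.007874+0.000j on G[0,2]
R10: Y=0.0002809+0.000j on G[0,3]
R11: Y=0.3497+0.000j on G[2,0]
L3: Y=0.000-0.04510j on G[1,2]
R12: Y=0.01033+0.000j on G[3,2]
I2: z[0]−=0.462, z[3]+=0.462
solve → V1=1.422-0.5416j, V2=1.331-0.3934j, V3=25.61+11.56j

3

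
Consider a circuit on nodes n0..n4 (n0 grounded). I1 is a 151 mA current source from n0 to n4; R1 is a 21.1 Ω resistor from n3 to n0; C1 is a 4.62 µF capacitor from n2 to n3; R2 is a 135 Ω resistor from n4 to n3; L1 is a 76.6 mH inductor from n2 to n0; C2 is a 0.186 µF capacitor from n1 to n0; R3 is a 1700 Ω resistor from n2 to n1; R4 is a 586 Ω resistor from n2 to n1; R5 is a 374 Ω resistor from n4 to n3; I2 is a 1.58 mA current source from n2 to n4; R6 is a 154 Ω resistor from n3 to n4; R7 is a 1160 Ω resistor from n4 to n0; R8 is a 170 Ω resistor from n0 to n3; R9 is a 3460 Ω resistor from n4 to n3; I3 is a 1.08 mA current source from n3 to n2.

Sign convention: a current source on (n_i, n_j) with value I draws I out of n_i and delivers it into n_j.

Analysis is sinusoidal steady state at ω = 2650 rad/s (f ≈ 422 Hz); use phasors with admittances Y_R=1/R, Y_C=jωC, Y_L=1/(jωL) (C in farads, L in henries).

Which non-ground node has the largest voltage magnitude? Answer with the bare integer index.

4

MNA unknowns: 4 node voltages V₁..V_4
I1: z[0]−=0.151, z[4]+=0.151
R1: Y=0.04739+0.000j on G[3,0]
C1: Y=0.000+0.01224j on G[2,3]
R2: Y=0.007407+0.000j on G[4,3]
L1: Y=0.000-0.004926j on G[2,0]
C2: Y=0.000+0.0004929j on G[1,0]
R3: Y=0.0005882+0.000j on G[2,1]
R4: Y=0.001706+0.000j on G[2,1]
R5: Y=0.002674+0.000j on G[4,3]
I2: z[2]−=0.00158, z[4]+=0.00158
R6: Y=0.006494+0.000j on G[3,4]
R7: Y=0.0008621+0.000j on G[4,0]
R8: Y=0.005882+0.000j on G[0,3]
R9: Y=0.0002890+0.000j on G[4,3]
I3: z[3]−=0.00108, z[2]+=0.00108
solve → V1=4.021-0.2218j, V2=4.069+0.6420j, V3=2.594+0.3339j, V4=11.08+0.3177j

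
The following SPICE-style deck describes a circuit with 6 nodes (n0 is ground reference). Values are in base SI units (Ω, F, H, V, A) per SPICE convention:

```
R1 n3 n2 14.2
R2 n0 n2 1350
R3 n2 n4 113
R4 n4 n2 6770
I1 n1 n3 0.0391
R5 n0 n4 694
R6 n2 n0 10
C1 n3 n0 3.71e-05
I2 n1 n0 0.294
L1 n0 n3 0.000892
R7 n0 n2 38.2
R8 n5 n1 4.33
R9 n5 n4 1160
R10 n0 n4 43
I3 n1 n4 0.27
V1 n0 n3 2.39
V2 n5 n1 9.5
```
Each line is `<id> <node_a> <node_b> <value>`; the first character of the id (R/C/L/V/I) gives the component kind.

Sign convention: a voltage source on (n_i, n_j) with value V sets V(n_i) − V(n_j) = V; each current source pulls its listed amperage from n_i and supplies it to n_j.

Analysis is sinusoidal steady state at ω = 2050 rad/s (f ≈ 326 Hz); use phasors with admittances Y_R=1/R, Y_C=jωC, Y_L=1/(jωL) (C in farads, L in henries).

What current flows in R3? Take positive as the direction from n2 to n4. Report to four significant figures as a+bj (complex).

MNA unknowns: 5 node voltages V₁..V_5 plus 2 source currents (V1, V2)
R1: Y=0.07042+0.000j on G[3,2]
R2: Y=0.0007407+0.000j on G[0,2]
R3: Y=0.008850+0.000j on G[2,4]
R4: Y=0.0001477+0.000j on G[4,2]
I1: z[1]−=0.0391, z[3]+=0.0391
R5: Y=0.001441+0.000j on G[0,4]
R6: Y=0.1000+0.000j on G[2,0]
C1: Y=0.000+0.07605j on G[3,0]
I2: z[1]−=0.294, z[0]+=0.294
L1: Y=0.000-0.5469j on G[0,3]
R7: Y=0.02618+0.000j on G[0,2]
R8: Y=0.2309+0.000j on G[5,1]
R9: Y=0.0008621+0.000j on G[5,4]
R10: Y=0.02326+0.000j on G[0,4]
I3: z[1]−=0.27, z[4]+=0.27
V1: row V0−V3=2.39, i_V1 at 0,3
V2: row V5−V1=9.5, i_V2 at 5,1
solve → V1=-719.3+0.000j, V2=-1.261+0.000j, V3=-2.390+0.000j, V4=-10.22+0.000j, V5=-709.8+0.000j
aux → i_V1=-0.1186+1.125j, i_V2=-1.591+0.000j

0.07930+0.000j A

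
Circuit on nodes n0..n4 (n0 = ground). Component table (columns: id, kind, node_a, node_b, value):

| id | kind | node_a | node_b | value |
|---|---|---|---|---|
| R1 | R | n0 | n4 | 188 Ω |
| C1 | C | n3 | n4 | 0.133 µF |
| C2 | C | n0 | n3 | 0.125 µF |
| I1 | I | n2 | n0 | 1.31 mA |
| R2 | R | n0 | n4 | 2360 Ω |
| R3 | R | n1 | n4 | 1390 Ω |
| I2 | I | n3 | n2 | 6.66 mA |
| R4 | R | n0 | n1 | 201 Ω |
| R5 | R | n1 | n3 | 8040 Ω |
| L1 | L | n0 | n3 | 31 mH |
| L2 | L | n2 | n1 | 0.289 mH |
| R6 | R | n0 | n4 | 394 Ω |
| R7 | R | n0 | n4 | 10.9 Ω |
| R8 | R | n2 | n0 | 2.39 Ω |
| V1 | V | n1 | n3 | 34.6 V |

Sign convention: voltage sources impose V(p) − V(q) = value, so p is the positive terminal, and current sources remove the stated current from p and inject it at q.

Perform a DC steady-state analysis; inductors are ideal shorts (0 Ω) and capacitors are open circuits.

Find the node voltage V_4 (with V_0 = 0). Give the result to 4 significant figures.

0.2471 V

Apply KCL at each of the 4 non-ground nodes and solve the resulting linear system.
Node n1: branches {R3, R4, R5, L2, V1} → V_1 = 34.60
Node n2: branches {I1, I2, L2, R8} → V_2 = 34.60
Node n3: branches {C1, C2, I2, R5, L1, V1} → V_3 = 0.000
Node n4: branches {R1, C1, R2, R3, R6, R7} → V_4 = 0.2471
Source currents: i(L1)=14.68, i(L2)=-14.47, i(V1)=-14.67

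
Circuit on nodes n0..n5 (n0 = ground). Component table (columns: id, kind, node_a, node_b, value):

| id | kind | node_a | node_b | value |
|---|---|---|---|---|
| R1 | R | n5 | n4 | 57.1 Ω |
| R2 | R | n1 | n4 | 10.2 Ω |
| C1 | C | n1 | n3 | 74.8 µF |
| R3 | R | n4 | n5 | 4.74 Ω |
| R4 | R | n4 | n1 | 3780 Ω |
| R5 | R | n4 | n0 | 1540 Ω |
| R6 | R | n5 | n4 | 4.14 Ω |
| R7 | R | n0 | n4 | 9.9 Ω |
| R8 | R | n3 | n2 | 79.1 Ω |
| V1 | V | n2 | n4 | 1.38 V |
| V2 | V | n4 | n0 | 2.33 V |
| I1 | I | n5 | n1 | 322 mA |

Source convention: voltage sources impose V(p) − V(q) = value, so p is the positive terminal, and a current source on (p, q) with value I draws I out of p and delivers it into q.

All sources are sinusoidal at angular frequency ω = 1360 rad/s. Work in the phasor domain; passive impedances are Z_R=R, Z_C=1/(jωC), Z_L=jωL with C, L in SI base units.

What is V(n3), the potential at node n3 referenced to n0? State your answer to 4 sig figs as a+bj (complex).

Element admittances at ω=1360 rad/s:
  Y(R1) = 0.01751+0.000j S between n5,n4
  Y(R2) = 0.09804+0.000j S between n1,n4
  Y(C1) = 0.000+0.1017j S between n1,n3
  Y(R3) = 0.2110+0.000j S between n4,n5
  Y(R4) = 0.0002646+0.000j S between n4,n1
  Y(R5) = 0.0006494+0.000j S between n4,n0
  Y(R6) = 0.2415+0.000j S between n5,n4
  Y(R7) = 0.1010+0.000j S between n0,n4
  Y(R8) = 0.01264+0.000j S between n3,n2
  V1: constraint V(n2)−V(n4) = 1.38
  V2: constraint V(n4)−V(n0) = 2.33
  I1: injects 0.322 A into n1 (from n5)
Assemble and solve the 7×7 MNA system:
  V(n1)=5.392-0.02350j  V(n2)=3.710+0.000j  V(n3)=5.369+0.1827j  V(n4)=2.330+0.000j  V(n5)=1.645+0.000j
  i(V1)=0.02098+0.002310j  i(V2)=-0.2369+0.000j

5.369+0.1827j V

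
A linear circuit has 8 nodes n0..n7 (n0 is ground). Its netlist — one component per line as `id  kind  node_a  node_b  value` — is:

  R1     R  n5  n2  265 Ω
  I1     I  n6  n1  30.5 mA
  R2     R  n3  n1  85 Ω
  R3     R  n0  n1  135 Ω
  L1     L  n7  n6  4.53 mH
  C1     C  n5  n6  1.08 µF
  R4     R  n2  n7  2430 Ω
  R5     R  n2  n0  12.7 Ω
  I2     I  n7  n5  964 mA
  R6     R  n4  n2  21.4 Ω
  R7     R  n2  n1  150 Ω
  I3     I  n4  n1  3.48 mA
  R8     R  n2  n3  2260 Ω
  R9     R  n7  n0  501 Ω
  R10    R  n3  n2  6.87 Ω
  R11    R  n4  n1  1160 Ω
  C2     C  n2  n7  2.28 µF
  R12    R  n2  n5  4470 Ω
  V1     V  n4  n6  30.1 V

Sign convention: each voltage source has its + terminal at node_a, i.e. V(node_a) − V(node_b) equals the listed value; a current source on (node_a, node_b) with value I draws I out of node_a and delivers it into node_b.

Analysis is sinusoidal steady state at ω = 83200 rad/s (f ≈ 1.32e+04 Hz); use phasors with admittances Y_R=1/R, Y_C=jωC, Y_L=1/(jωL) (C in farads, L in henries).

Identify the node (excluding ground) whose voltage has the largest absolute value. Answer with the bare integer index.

MNA unknowns: 7 node voltages V₁..V_7 plus 1 source current (V1)
R1: Y=0.003774+0.000j on G[5,2]
I1: z[6]−=0.0305, z[1]+=0.0305
R2: Y=0.01176+0.000j on G[3,1]
R3: Y=0.007407+0.000j on G[0,1]
L1: Y=0.000-0.002653j on G[7,6]
C1: Y=0.000+0.08986j on G[5,6]
R4: Y=0.0004115+0.000j on G[2,7]
R5: Y=0.07874+0.000j on G[2,0]
I2: z[7]−=0.964, z[5]+=0.964
R6: Y=0.04673+0.000j on G[4,2]
R7: Y=0.006667+0.000j on G[2,1]
I3: z[4]−=0.00348, z[1]+=0.00348
R8: Y=0.0004425+0.000j on G[2,3]
R9: Y=0.001996+0.000j on G[7,0]
R10: Y=0.1456+0.000j on G[3,2]
R11: Y=0.0008621+0.000j on G[4,1]
C2: Y=0.000+0.1897j on G[2,7]
R12: Y=0.0002237+0.000j on G[2,5]
V1: row V4−V6=30.1, i_V1 at 4,6
solve → V1=1.879-0.07356j, V2=-0.1742-0.1205j, V3=-0.02102-0.1170j, V4=20.43+0.2506j, V5=-9.193-10.88j, V6=-9.671+0.2506j, V7=-0.1044+5.027j
aux → i_V1=-0.9822-0.01762j

4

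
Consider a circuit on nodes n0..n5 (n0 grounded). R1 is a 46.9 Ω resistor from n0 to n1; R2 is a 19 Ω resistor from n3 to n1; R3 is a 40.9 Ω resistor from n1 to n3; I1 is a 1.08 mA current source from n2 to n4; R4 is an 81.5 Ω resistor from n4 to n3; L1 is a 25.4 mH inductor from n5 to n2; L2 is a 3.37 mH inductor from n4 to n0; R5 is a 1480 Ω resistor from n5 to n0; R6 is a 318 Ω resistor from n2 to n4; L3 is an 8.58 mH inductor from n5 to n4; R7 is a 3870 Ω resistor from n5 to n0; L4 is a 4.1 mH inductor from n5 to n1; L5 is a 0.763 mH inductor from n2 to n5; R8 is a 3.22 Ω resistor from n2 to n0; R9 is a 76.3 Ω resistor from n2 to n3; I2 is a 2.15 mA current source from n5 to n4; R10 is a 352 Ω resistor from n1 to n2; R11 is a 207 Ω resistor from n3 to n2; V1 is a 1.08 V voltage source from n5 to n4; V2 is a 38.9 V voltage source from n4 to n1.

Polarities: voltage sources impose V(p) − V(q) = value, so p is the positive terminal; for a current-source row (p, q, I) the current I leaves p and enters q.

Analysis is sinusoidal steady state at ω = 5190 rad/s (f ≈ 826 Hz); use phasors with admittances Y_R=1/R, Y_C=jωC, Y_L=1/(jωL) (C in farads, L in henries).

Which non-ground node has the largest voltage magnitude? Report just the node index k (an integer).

Apply KCL at each of the 5 non-ground nodes and solve the resulting linear system.
Node n1: branches {R1, R2, R3, L4, R10, V2} → V_1 = -37.73+4.417j
Node n2: branches {I1, L1, R6, L5, R8, R9, R10, R11} → V_2 = 1.770-0.1005j
Node n3: branches {R2, R3, R4, R9, R11} → V_3 = -26.67+3.662j
Node n4: branches {I1, R4, L2, R6, L3, I2, V1, V2} → V_4 = 1.174+4.417j
Node n5: branches {L1, R5, L3, R7, L4, L5, I2, V1} → V_5 = 2.254+4.417j
Source currents: i(V1)=-1.179+2.025j, i(V2)=-1.769+2.044j

1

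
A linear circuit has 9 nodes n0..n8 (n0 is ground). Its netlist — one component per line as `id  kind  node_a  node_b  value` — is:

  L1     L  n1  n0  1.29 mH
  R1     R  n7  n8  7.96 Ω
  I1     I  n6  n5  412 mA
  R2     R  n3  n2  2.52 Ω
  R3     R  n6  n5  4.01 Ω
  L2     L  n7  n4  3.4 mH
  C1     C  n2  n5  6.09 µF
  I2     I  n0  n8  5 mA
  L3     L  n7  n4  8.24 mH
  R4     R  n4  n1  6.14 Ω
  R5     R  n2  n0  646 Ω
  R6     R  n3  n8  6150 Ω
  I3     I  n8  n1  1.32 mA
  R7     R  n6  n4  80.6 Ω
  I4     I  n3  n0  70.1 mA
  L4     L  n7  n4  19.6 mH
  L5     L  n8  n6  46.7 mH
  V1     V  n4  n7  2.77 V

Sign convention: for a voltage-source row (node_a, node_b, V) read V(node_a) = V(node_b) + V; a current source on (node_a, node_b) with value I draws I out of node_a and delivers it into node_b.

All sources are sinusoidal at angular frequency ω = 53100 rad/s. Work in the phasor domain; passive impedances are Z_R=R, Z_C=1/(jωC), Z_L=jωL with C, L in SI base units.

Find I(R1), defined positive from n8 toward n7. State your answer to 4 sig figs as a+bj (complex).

0.003633+0.001039j A

MNA unknowns: 8 node voltages V₁..V_8 plus 1 source current (V1)
L1: Y=0.000-0.01460j on G[1,0]
R1: Y=0.1256+0.000j on G[7,8]
I1: z[6]−=0.412, z[5]+=0.412
R2: Y=0.3968+0.000j on G[3,2]
R3: Y=0.2494+0.000j on G[6,5]
L2: Y=0.000-0.005539j on G[7,4]
C1: Y=0.000+0.3234j on G[2,5]
I2: z[0]−=0.005, z[8]+=0.005
L3: Y=0.000-0.002285j on G[7,4]
R4: Y=0.1629+0.000j on G[4,1]
R5: Y=0.001548+0.000j on G[2,0]
R6: Y=0.0001626+0.000j on G[3,8]
I3: z[8]−=0.00132, z[1]+=0.00132
R7: Y=0.01241+0.000j on G[6,4]
I4: z[3]−=0.0701, z[0]+=0.0701
L4: Y=0.000-0.0009608j on G[7,4]
L5: Y=0.000-0.0004033j on G[8,6]
V1: row V4−V7=2.77, i_V1 at 4,7
solve → V1=-0.3608-3.992j, V2=-4.408-3.403j, V3=-4.584-3.403j, V4=-0.7267-3.960j, V5=-4.424-3.598j, V6=-5.823-3.619j, V7=-3.497-3.960j, V8=-3.468-3.951j
aux → i_V1=-0.003633+0.02330j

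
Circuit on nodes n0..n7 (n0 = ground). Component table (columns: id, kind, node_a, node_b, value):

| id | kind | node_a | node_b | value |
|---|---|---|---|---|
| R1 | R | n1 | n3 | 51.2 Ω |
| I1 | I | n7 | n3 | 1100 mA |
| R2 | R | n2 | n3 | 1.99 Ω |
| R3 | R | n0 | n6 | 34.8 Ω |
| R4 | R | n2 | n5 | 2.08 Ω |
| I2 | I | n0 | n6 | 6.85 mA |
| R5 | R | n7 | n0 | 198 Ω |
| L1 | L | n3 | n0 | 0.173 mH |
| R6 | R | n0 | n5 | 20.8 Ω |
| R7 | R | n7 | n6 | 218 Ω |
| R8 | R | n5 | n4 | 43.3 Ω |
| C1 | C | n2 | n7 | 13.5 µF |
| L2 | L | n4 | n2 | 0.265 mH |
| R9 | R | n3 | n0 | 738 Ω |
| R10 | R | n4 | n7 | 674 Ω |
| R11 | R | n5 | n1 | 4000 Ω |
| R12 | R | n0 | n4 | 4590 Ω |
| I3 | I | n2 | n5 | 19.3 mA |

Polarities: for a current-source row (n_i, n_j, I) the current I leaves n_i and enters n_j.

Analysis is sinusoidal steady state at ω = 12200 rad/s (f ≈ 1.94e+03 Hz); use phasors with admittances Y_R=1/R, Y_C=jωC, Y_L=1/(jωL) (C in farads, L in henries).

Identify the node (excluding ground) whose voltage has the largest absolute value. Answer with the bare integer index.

Apply KCL at each of the 7 non-ground nodes and solve the resulting linear system.
Node n1: branches {R1, R11} → V_1 = 0.1122+0.2120j
Node n2: branches {R2, R4, C1, L2, I3} → V_2 = -1.851+0.08714j
Node n3: branches {R1, I1, R2, L1, R9} → V_3 = 0.1349+0.2137j
Node n4: branches {R8, L2, R10, R12} → V_4 = -1.881+0.1034j
Node n5: branches {R4, R6, R8, R11, I3} → V_5 = -1.656+0.08029j
Node n6: branches {R3, I2, R7} → V_6 = -0.1073+0.9130j
Node n7: branches {I1, R5, R7, C1, R10} → V_7 = -2.273+6.632j

7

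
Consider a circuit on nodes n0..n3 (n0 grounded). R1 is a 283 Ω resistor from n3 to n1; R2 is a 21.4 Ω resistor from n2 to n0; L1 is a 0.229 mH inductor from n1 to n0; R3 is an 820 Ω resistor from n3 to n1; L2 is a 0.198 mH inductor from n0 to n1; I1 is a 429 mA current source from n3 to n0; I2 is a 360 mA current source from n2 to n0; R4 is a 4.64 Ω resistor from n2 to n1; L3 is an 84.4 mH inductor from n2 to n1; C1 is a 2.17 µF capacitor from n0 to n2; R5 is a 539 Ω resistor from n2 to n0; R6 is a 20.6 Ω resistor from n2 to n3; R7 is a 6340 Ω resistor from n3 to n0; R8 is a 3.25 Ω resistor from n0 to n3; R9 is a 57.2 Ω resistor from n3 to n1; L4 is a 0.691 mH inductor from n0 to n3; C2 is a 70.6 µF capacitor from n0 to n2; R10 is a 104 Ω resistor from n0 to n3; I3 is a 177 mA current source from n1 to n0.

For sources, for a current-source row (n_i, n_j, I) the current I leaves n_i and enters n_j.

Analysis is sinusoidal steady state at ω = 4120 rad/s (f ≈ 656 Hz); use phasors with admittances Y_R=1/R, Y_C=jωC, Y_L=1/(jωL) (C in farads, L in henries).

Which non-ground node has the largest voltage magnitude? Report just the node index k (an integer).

2

Element admittances at ω=4120 rad/s:
  Y(R1) = 0.003534+0.000j S between n3,n1
  Y(R2) = 0.04673+0.000j S between n2,n0
  Y(L1) = 0.000-1.060j S between n1,n0
  Y(R3) = 0.001220+0.000j S between n3,n1
  Y(L2) = 0.000-1.226j S between n0,n1
  I1: injects 0.429 A into n0 (from n3)
  I2: injects 0.36 A into n0 (from n2)
  Y(R4) = 0.2155+0.000j S between n2,n1
  Y(L3) = 0.000-0.002876j S between n2,n1
  Y(C1) = 0.000+0.008940j S between n0,n2
  Y(R5) = 0.001855+0.000j S between n2,n0
  Y(R6) = 0.04854+0.000j S between n2,n3
  Y(R7) = 0.0001577+0.000j S between n3,n0
  Y(R8) = 0.3077+0.000j S between n0,n3
  Y(R9) = 0.01748+0.000j S between n3,n1
  Y(L4) = 0.000-0.3513j S between n0,n3
  Y(C2) = 0.000+0.2909j S between n0,n2
  Y(R10) = 0.009615+0.000j S between n0,n3
  I3: injects 0.177 A into n0 (from n1)
Assemble and solve the 3×3 MNA system:
  V(n1)=-0.06294-0.1504j  V(n2)=-0.7810+0.5506j  V(n3)=-0.6933-0.5670j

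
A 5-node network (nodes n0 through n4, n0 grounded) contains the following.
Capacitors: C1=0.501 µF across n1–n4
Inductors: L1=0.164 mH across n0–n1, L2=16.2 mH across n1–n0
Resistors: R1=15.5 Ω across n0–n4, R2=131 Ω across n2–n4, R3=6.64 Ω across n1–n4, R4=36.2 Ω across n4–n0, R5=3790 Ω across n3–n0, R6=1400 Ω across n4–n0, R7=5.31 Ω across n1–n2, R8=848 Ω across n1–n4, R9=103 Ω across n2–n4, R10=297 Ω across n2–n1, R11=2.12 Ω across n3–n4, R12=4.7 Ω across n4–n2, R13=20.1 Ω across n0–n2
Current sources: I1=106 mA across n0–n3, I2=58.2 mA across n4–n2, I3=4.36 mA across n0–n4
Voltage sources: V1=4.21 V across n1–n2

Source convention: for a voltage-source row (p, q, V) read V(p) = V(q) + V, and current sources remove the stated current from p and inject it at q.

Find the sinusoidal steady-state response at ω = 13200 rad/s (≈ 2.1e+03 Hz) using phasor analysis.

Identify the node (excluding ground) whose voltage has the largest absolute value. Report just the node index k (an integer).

2

Element admittances at ω=13200 rad/s:
  Y(C1) = 0.000+0.006613j S between n1,n4
  Y(L1) = 0.000-0.4619j S between n0,n1
  Y(R1) = 0.06452+0.000j S between n0,n4
  Y(R2) = 0.007634+0.000j S between n2,n4
  Y(R3) = 0.1506+0.000j S between n1,n4
  I1: injects 0.106 A into n3 (from n0)
  Y(R4) = 0.02762+0.000j S between n4,n0
  Y(R5) = 0.0002639+0.000j S between n3,n0
  Y(R6) = 0.0007143+0.000j S between n4,n0
  Y(R7) = 0.1883+0.000j S between n1,n2
  Y(R8) = 0.001179+0.000j S between n1,n4
  Y(R9) = 0.009709+0.000j S between n2,n4
  Y(R10) = 0.003367+0.000j S between n2,n1
  I2: injects 0.0582 A into n2 (from n4)
  Y(R11) = 0.4717+0.000j S between n3,n4
  I3: injects 0.00436 A into n4 (from n0)
  Y(L2) = 0.000-0.004676j S between n1,n0
  Y(R12) = 0.2128+0.000j S between n4,n2
  Y(R13) = 0.04975+0.000j S between n0,n2
  V1: constraint V(n1)−V(n2) = 4.21
Assemble and solve the 5×5 MNA system:
  V(n1)=0.2721+0.9982j  V(n2)=-3.938+0.9982j  V(n3)=-1.488+0.8297j  V(n4)=-1.713+0.8301j
  i(V1)=-1.573+0.08833j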